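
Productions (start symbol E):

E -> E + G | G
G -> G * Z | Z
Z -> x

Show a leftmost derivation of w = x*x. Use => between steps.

E => G => G*Z => Z*Z => x*Z => x*x

E => G   [E -> G]
G => G*Z   [G -> G * Z]
G*Z => Z*Z   [G -> Z]
Z*Z => x*Z   [Z -> x]
x*Z => x*x   [Z -> x]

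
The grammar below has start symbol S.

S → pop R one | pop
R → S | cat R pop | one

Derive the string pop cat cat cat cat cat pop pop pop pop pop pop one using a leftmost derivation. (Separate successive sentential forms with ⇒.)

S ⇒ pop R one   [S → pop R one]
pop R one ⇒ pop cat R pop one   [R → cat R pop]
pop cat R pop one ⇒ pop cat cat R pop pop one   [R → cat R pop]
pop cat cat R pop pop one ⇒ pop cat cat cat R pop pop pop one   [R → cat R pop]
pop cat cat cat R pop pop pop one ⇒ pop cat cat cat cat R pop pop pop pop one   [R → cat R pop]
pop cat cat cat cat R pop pop pop pop one ⇒ pop cat cat cat cat cat R pop pop pop pop pop one   [R → cat R pop]
pop cat cat cat cat cat R pop pop pop pop pop one ⇒ pop cat cat cat cat cat S pop pop pop pop pop one   [R → S]
pop cat cat cat cat cat S pop pop pop pop pop one ⇒ pop cat cat cat cat cat pop pop pop pop pop pop one   [S → pop]

S ⇒ pop R one ⇒ pop cat R pop one ⇒ pop cat cat R pop pop one ⇒ pop cat cat cat R pop pop pop one ⇒ pop cat cat cat cat R pop pop pop pop one ⇒ pop cat cat cat cat cat R pop pop pop pop pop one ⇒ pop cat cat cat cat cat S pop pop pop pop pop one ⇒ pop cat cat cat cat cat pop pop pop pop pop pop one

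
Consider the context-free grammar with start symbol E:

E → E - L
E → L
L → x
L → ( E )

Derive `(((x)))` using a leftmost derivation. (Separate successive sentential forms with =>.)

E => L => (E) => (L) => ((E)) => ((L)) => (((E))) => (((L))) => (((x)))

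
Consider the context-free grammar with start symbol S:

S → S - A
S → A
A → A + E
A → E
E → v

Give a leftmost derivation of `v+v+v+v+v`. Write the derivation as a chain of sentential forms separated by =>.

S => A   [S → A]
A => A+E   [A → A + E]
A+E => A+E+E   [A → A + E]
A+E+E => A+E+E+E   [A → A + E]
A+E+E+E => A+E+E+E+E   [A → A + E]
A+E+E+E+E => E+E+E+E+E   [A → E]
E+E+E+E+E => v+E+E+E+E   [E → v]
v+E+E+E+E => v+v+E+E+E   [E → v]
v+v+E+E+E => v+v+v+E+E   [E → v]
v+v+v+E+E => v+v+v+v+E   [E → v]
v+v+v+v+E => v+v+v+v+v   [E → v]

S=>A=>A+E=>A+E+E=>A+E+E+E=>A+E+E+E+E=>E+E+E+E+E=>v+E+E+E+E=>v+v+E+E+E=>v+v+v+E+E=>v+v+v+v+E=>v+v+v+v+v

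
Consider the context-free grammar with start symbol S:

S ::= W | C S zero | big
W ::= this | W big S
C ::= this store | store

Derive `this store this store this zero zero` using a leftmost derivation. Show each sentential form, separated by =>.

S => C S zero => this store S zero => this store C S zero zero => this store this store S zero zero => this store this store W zero zero => this store this store this zero zero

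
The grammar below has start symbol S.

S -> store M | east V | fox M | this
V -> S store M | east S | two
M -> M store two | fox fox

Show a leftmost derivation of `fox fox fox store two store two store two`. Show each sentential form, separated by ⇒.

S ⇒ fox M   [S -> fox M]
fox M ⇒ fox M store two   [M -> M store two]
fox M store two ⇒ fox M store two store two   [M -> M store two]
fox M store two store two ⇒ fox M store two store two store two   [M -> M store two]
fox M store two store two store two ⇒ fox fox fox store two store two store two   [M -> fox fox]

S ⇒ fox M ⇒ fox M store two ⇒ fox M store two store two ⇒ fox M store two store two store two ⇒ fox fox fox store two store two store two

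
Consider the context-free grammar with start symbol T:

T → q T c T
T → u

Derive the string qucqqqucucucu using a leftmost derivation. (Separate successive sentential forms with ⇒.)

T ⇒ qTcT ⇒ qucT ⇒ qucqTcT ⇒ qucqqTcTcT ⇒ qucqqqTcTcTcT ⇒ qucqqqucTcTcT ⇒ qucqqqucucTcT ⇒ qucqqqucucucT ⇒ qucqqqucucucu

T ⇒ qTcT   [T → q T c T]
qTcT ⇒ qucT   [T → u]
qucT ⇒ qucqTcT   [T → q T c T]
qucqTcT ⇒ qucqqTcTcT   [T → q T c T]
qucqqTcTcT ⇒ qucqqqTcTcTcT   [T → q T c T]
qucqqqTcTcTcT ⇒ qucqqqucTcTcT   [T → u]
qucqqqucTcTcT ⇒ qucqqqucucTcT   [T → u]
qucqqqucucTcT ⇒ qucqqqucucucT   [T → u]
qucqqqucucucT ⇒ qucqqqucucucu   [T → u]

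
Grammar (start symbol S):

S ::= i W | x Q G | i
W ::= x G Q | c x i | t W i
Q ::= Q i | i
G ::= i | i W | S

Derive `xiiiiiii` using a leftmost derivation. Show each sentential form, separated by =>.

S => xQG => xQiG => xQiiG => xQiiiG => xQiiiiG => xQiiiiiG => xiiiiiiG => xiiiiiiS => xiiiiiii

S => xQG   [S ::= x Q G]
xQG => xQiG   [Q ::= Q i]
xQiG => xQiiG   [Q ::= Q i]
xQiiG => xQiiiG   [Q ::= Q i]
xQiiiG => xQiiiiG   [Q ::= Q i]
xQiiiiG => xQiiiiiG   [Q ::= Q i]
xQiiiiiG => xiiiiiiG   [Q ::= i]
xiiiiiiG => xiiiiiiS   [G ::= S]
xiiiiiiS => xiiiiiii   [S ::= i]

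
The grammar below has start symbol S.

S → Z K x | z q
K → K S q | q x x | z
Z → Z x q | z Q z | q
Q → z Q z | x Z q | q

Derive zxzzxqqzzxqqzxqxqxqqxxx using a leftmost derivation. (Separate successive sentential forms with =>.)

S => ZKx => ZxqKx => ZxqxqKx => ZxqxqxqKx => zQzxqxqxqKx => zxZqzxqxqxqKx => zxZxqqzxqxqxqKx => zxzQzxqqzxqxqxqKx => zxzzQzzxqqzxqxqxqKx => zxzzxZqzzxqqzxqxqxqKx => zxzzxqqzzxqqzxqxqxqKx => zxzzxqqzzxqqzxqxqxqqxxx

S => ZKx   [S → Z K x]
ZKx => ZxqKx   [Z → Z x q]
ZxqKx => ZxqxqKx   [Z → Z x q]
ZxqxqKx => ZxqxqxqKx   [Z → Z x q]
ZxqxqxqKx => zQzxqxqxqKx   [Z → z Q z]
zQzxqxqxqKx => zxZqzxqxqxqKx   [Q → x Z q]
zxZqzxqxqxqKx => zxZxqqzxqxqxqKx   [Z → Z x q]
zxZxqqzxqxqxqKx => zxzQzxqqzxqxqxqKx   [Z → z Q z]
zxzQzxqqzxqxqxqKx => zxzzQzzxqqzxqxqxqKx   [Q → z Q z]
zxzzQzzxqqzxqxqxqKx => zxzzxZqzzxqqzxqxqxqKx   [Q → x Z q]
zxzzxZqzzxqqzxqxqxqKx => zxzzxqqzzxqqzxqxqxqKx   [Z → q]
zxzzxqqzzxqqzxqxqxqKx => zxzzxqqzzxqqzxqxqxqqxxx   [K → q x x]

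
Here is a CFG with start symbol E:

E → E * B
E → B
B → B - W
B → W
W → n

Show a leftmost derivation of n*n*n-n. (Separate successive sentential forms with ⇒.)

E ⇒ E*B ⇒ E*B*B ⇒ B*B*B ⇒ W*B*B ⇒ n*B*B ⇒ n*W*B ⇒ n*n*B ⇒ n*n*B-W ⇒ n*n*W-W ⇒ n*n*n-W ⇒ n*n*n-n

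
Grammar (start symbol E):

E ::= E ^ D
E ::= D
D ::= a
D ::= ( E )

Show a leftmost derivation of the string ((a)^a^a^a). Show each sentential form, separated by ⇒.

E⇒D⇒(E)⇒(E^D)⇒(E^D^D)⇒(E^D^D^D)⇒(D^D^D^D)⇒((E)^D^D^D)⇒((D)^D^D^D)⇒((a)^D^D^D)⇒((a)^a^D^D)⇒((a)^a^a^D)⇒((a)^a^a^a)

E ⇒ D   [E ::= D]
D ⇒ (E)   [D ::= ( E )]
(E) ⇒ (E^D)   [E ::= E ^ D]
(E^D) ⇒ (E^D^D)   [E ::= E ^ D]
(E^D^D) ⇒ (E^D^D^D)   [E ::= E ^ D]
(E^D^D^D) ⇒ (D^D^D^D)   [E ::= D]
(D^D^D^D) ⇒ ((E)^D^D^D)   [D ::= ( E )]
((E)^D^D^D) ⇒ ((D)^D^D^D)   [E ::= D]
((D)^D^D^D) ⇒ ((a)^D^D^D)   [D ::= a]
((a)^D^D^D) ⇒ ((a)^a^D^D)   [D ::= a]
((a)^a^D^D) ⇒ ((a)^a^a^D)   [D ::= a]
((a)^a^a^D) ⇒ ((a)^a^a^a)   [D ::= a]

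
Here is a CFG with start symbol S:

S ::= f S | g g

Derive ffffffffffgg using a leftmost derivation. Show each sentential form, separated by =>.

S => fS   [S ::= f S]
fS => ffS   [S ::= f S]
ffS => fffS   [S ::= f S]
fffS => ffffS   [S ::= f S]
ffffS => fffffS   [S ::= f S]
fffffS => ffffffS   [S ::= f S]
ffffffS => fffffffS   [S ::= f S]
fffffffS => ffffffffS   [S ::= f S]
ffffffffS => fffffffffS   [S ::= f S]
fffffffffS => ffffffffffS   [S ::= f S]
ffffffffffS => ffffffffffgg   [S ::= g g]

S => fS => ffS => fffS => ffffS => fffffS => ffffffS => fffffffS => ffffffffS => fffffffffS => ffffffffffS => ffffffffffgg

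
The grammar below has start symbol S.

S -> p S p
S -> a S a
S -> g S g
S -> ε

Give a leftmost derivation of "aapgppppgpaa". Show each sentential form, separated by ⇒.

S⇒aSa⇒aaSaa⇒aapSpaa⇒aapgSgpaa⇒aapgpSpgpaa⇒aapgppSppgpaa⇒aapgppppgpaa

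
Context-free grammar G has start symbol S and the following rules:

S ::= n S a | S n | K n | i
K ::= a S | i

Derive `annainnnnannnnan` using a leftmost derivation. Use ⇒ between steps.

S ⇒ Kn ⇒ aSn ⇒ anSan ⇒ anSnan ⇒ anSnnan ⇒ anSnnnan ⇒ anSnnnnan ⇒ annSannnnan ⇒ annSnannnnan ⇒ annSnnannnnan ⇒ annKnnnannnnan ⇒ annaSnnnannnnan ⇒ annaKnnnnannnnan ⇒ annainnnnannnnan

S ⇒ Kn   [S ::= K n]
Kn ⇒ aSn   [K ::= a S]
aSn ⇒ anSan   [S ::= n S a]
anSan ⇒ anSnan   [S ::= S n]
anSnan ⇒ anSnnan   [S ::= S n]
anSnnan ⇒ anSnnnan   [S ::= S n]
anSnnnan ⇒ anSnnnnan   [S ::= S n]
anSnnnnan ⇒ annSannnnan   [S ::= n S a]
annSannnnan ⇒ annSnannnnan   [S ::= S n]
annSnannnnan ⇒ annSnnannnnan   [S ::= S n]
annSnnannnnan ⇒ annKnnnannnnan   [S ::= K n]
annKnnnannnnan ⇒ annaSnnnannnnan   [K ::= a S]
annaSnnnannnnan ⇒ annaKnnnnannnnan   [S ::= K n]
annaKnnnnannnnan ⇒ annainnnnannnnan   [K ::= i]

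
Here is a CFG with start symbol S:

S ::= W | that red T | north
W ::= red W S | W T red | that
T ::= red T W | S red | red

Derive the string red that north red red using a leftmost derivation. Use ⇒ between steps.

S ⇒ W ⇒ W T red ⇒ red W S T red ⇒ red that S T red ⇒ red that north T red ⇒ red that north red red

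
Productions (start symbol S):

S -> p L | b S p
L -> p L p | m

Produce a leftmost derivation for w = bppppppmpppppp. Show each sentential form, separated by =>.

S => bSp => bpLp => bppLpp => bpppLppp => bppppLpppp => bpppppLppppp => bppppppLpppppp => bppppppmpppppp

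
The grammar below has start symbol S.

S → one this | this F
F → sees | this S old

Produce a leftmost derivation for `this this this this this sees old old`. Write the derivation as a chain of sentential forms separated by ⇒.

S ⇒ this F ⇒ this this S old ⇒ this this this F old ⇒ this this this this S old old ⇒ this this this this this F old old ⇒ this this this this this sees old old

S ⇒ this F   [S → this F]
this F ⇒ this this S old   [F → this S old]
this this S old ⇒ this this this F old   [S → this F]
this this this F old ⇒ this this this this S old old   [F → this S old]
this this this this S old old ⇒ this this this this this F old old   [S → this F]
this this this this this F old old ⇒ this this this this this sees old old   [F → sees]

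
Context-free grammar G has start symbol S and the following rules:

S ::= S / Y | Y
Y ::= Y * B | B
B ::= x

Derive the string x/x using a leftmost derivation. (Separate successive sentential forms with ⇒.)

S ⇒ S/Y   [S ::= S / Y]
S/Y ⇒ Y/Y   [S ::= Y]
Y/Y ⇒ B/Y   [Y ::= B]
B/Y ⇒ x/Y   [B ::= x]
x/Y ⇒ x/B   [Y ::= B]
x/B ⇒ x/x   [B ::= x]

S ⇒ S/Y ⇒ Y/Y ⇒ B/Y ⇒ x/Y ⇒ x/B ⇒ x/x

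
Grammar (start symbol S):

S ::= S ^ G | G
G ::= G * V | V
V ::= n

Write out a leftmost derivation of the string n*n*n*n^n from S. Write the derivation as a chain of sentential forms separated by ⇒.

S⇒S^G⇒G^G⇒G*V^G⇒G*V*V^G⇒G*V*V*V^G⇒V*V*V*V^G⇒n*V*V*V^G⇒n*n*V*V^G⇒n*n*n*V^G⇒n*n*n*n^G⇒n*n*n*n^V⇒n*n*n*n^n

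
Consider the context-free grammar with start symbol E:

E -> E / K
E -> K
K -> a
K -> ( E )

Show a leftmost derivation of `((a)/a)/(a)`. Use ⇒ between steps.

E⇒E/K⇒K/K⇒(E)/K⇒(E/K)/K⇒(K/K)/K⇒((E)/K)/K⇒((K)/K)/K⇒((a)/K)/K⇒((a)/a)/K⇒((a)/a)/(E)⇒((a)/a)/(K)⇒((a)/a)/(a)

E ⇒ E/K   [E -> E / K]
E/K ⇒ K/K   [E -> K]
K/K ⇒ (E)/K   [K -> ( E )]
(E)/K ⇒ (E/K)/K   [E -> E / K]
(E/K)/K ⇒ (K/K)/K   [E -> K]
(K/K)/K ⇒ ((E)/K)/K   [K -> ( E )]
((E)/K)/K ⇒ ((K)/K)/K   [E -> K]
((K)/K)/K ⇒ ((a)/K)/K   [K -> a]
((a)/K)/K ⇒ ((a)/a)/K   [K -> a]
((a)/a)/K ⇒ ((a)/a)/(E)   [K -> ( E )]
((a)/a)/(E) ⇒ ((a)/a)/(K)   [E -> K]
((a)/a)/(K) ⇒ ((a)/a)/(a)   [K -> a]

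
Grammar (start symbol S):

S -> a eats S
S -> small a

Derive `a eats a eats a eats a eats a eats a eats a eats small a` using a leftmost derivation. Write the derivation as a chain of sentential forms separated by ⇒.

S ⇒ a eats S   [S -> a eats S]
a eats S ⇒ a eats a eats S   [S -> a eats S]
a eats a eats S ⇒ a eats a eats a eats S   [S -> a eats S]
a eats a eats a eats S ⇒ a eats a eats a eats a eats S   [S -> a eats S]
a eats a eats a eats a eats S ⇒ a eats a eats a eats a eats a eats S   [S -> a eats S]
a eats a eats a eats a eats a eats S ⇒ a eats a eats a eats a eats a eats a eats S   [S -> a eats S]
a eats a eats a eats a eats a eats a eats S ⇒ a eats a eats a eats a eats a eats a eats a eats S   [S -> a eats S]
a eats a eats a eats a eats a eats a eats a eats S ⇒ a eats a eats a eats a eats a eats a eats a eats small a   [S -> small a]

S ⇒ a eats S ⇒ a eats a eats S ⇒ a eats a eats a eats S ⇒ a eats a eats a eats a eats S ⇒ a eats a eats a eats a eats a eats S ⇒ a eats a eats a eats a eats a eats a eats S ⇒ a eats a eats a eats a eats a eats a eats a eats S ⇒ a eats a eats a eats a eats a eats a eats a eats small a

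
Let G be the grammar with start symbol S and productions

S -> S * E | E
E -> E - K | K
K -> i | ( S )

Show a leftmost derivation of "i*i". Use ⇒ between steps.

S ⇒ S*E ⇒ E*E ⇒ K*E ⇒ i*E ⇒ i*K ⇒ i*i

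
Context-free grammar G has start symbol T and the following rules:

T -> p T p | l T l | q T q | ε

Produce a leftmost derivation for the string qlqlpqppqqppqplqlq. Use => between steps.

T => qTq => qlTlq => qlqTqlq => qlqlTlqlq => qlqlpTplqlq => qlqlpqTqplqlq => qlqlpqpTpqplqlq => qlqlpqppTppqplqlq => qlqlpqppqTqppqplqlq => qlqlpqppqqppqplqlq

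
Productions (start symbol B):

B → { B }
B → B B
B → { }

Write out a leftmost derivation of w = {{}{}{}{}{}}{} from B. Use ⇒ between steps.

B ⇒ BB ⇒ {B}B ⇒ {BB}B ⇒ {BBB}B ⇒ {BBBB}B ⇒ {BBBBB}B ⇒ {{}BBBB}B ⇒ {{}{}BBB}B ⇒ {{}{}{}BB}B ⇒ {{}{}{}{}B}B ⇒ {{}{}{}{}{}}B ⇒ {{}{}{}{}{}}{}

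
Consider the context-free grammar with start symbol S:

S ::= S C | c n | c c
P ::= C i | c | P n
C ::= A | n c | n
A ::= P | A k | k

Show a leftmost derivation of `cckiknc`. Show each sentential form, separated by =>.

S => SC => SCC => ccCC => ccAC => ccAkC => ccPkC => ccCikC => ccAikC => cckikC => cckiknc

S => SC   [S ::= S C]
SC => SCC   [S ::= S C]
SCC => ccCC   [S ::= c c]
ccCC => ccAC   [C ::= A]
ccAC => ccAkC   [A ::= A k]
ccAkC => ccPkC   [A ::= P]
ccPkC => ccCikC   [P ::= C i]
ccCikC => ccAikC   [C ::= A]
ccAikC => cckikC   [A ::= k]
cckikC => cckiknc   [C ::= n c]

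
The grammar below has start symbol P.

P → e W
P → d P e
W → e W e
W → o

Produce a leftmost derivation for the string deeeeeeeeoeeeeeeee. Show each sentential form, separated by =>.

P => dPe => deWe => deeWee => deeeWeee => deeeeWeeee => deeeeeWeeeee => deeeeeeWeeeeee => deeeeeeeWeeeeeee => deeeeeeeeWeeeeeeee => deeeeeeeeoeeeeeeee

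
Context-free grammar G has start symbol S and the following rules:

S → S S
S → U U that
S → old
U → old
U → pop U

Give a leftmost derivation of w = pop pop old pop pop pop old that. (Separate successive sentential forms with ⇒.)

S ⇒ U U that   [S → U U that]
U U that ⇒ pop U U that   [U → pop U]
pop U U that ⇒ pop pop U U that   [U → pop U]
pop pop U U that ⇒ pop pop old U that   [U → old]
pop pop old U that ⇒ pop pop old pop U that   [U → pop U]
pop pop old pop U that ⇒ pop pop old pop pop U that   [U → pop U]
pop pop old pop pop U that ⇒ pop pop old pop pop pop U that   [U → pop U]
pop pop old pop pop pop U that ⇒ pop pop old pop pop pop old that   [U → old]

S ⇒ U U that ⇒ pop U U that ⇒ pop pop U U that ⇒ pop pop old U that ⇒ pop pop old pop U that ⇒ pop pop old pop pop U that ⇒ pop pop old pop pop pop U that ⇒ pop pop old pop pop pop old that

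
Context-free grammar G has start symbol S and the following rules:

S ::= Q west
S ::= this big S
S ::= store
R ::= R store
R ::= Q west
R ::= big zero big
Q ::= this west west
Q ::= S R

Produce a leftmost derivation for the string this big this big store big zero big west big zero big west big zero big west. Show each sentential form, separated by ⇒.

S ⇒ Q west ⇒ S R west ⇒ this big S R west ⇒ this big Q west R west ⇒ this big S R west R west ⇒ this big Q west R west R west ⇒ this big S R west R west R west ⇒ this big this big S R west R west R west ⇒ this big this big store R west R west R west ⇒ this big this big store big zero big west R west R west ⇒ this big this big store big zero big west big zero big west R west ⇒ this big this big store big zero big west big zero big west big zero big west

S ⇒ Q west   [S ::= Q west]
Q west ⇒ S R west   [Q ::= S R]
S R west ⇒ this big S R west   [S ::= this big S]
this big S R west ⇒ this big Q west R west   [S ::= Q west]
this big Q west R west ⇒ this big S R west R west   [Q ::= S R]
this big S R west R west ⇒ this big Q west R west R west   [S ::= Q west]
this big Q west R west R west ⇒ this big S R west R west R west   [Q ::= S R]
this big S R west R west R west ⇒ this big this big S R west R west R west   [S ::= this big S]
this big this big S R west R west R west ⇒ this big this big store R west R west R west   [S ::= store]
this big this big store R west R west R west ⇒ this big this big store big zero big west R west R west   [R ::= big zero big]
this big this big store big zero big west R west R west ⇒ this big this big store big zero big west big zero big west R west   [R ::= big zero big]
this big this big store big zero big west big zero big west R west ⇒ this big this big store big zero big west big zero big west big zero big west   [R ::= big zero big]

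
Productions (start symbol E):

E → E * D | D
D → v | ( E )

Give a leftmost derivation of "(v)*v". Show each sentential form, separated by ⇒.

E⇒E*D⇒D*D⇒(E)*D⇒(D)*D⇒(v)*D⇒(v)*v

E ⇒ E*D   [E → E * D]
E*D ⇒ D*D   [E → D]
D*D ⇒ (E)*D   [D → ( E )]
(E)*D ⇒ (D)*D   [E → D]
(D)*D ⇒ (v)*D   [D → v]
(v)*D ⇒ (v)*v   [D → v]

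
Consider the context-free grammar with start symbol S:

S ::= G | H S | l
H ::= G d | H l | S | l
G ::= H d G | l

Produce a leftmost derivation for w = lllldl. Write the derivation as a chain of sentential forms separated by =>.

S => HS => HlS => llS => llG => llHdG => llSdG => llHSdG => lllSdG => lllldG => lllldl

S => HS   [S ::= H S]
HS => HlS   [H ::= H l]
HlS => llS   [H ::= l]
llS => llG   [S ::= G]
llG => llHdG   [G ::= H d G]
llHdG => llSdG   [H ::= S]
llSdG => llHSdG   [S ::= H S]
llHSdG => lllSdG   [H ::= l]
lllSdG => lllldG   [S ::= l]
lllldG => lllldl   [G ::= l]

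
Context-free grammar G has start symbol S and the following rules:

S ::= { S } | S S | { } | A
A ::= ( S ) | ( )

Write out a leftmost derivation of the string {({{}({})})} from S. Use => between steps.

S => {S}   [S ::= { S }]
{S} => {A}   [S ::= A]
{A} => {(S)}   [A ::= ( S )]
{(S)} => {({S})}   [S ::= { S }]
{({S})} => {({SS})}   [S ::= S S]
{({SS})} => {({{}S})}   [S ::= { }]
{({{}S})} => {({{}A})}   [S ::= A]
{({{}A})} => {({{}(S)})}   [A ::= ( S )]
{({{}(S)})} => {({{}({})})}   [S ::= { }]

S => {S} => {A} => {(S)} => {({S})} => {({SS})} => {({{}S})} => {({{}A})} => {({{}(S)})} => {({{}({})})}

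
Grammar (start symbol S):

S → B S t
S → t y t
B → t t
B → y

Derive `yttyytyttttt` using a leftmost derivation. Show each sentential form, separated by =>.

S => BSt   [S → B S t]
BSt => ySt   [B → y]
ySt => yBStt   [S → B S t]
yBStt => yttStt   [B → t t]
yttStt => yttBSttt   [S → B S t]
yttBSttt => yttySttt   [B → y]
yttySttt => yttyBStttt   [S → B S t]
yttyBStttt => yttyyStttt   [B → y]
yttyyStttt => yttyytyttttt   [S → t y t]

S => BSt => ySt => yBStt => yttStt => yttBSttt => yttySttt => yttyBStttt => yttyyStttt => yttyytyttttt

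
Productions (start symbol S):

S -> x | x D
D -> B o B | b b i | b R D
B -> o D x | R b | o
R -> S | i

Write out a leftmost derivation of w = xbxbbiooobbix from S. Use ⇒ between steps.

S ⇒ xD   [S -> x D]
xD ⇒ xbRD   [D -> b R D]
xbRD ⇒ xbSD   [R -> S]
xbSD ⇒ xbxDD   [S -> x D]
xbxDD ⇒ xbxbbiD   [D -> b b i]
xbxbbiD ⇒ xbxbbiBoB   [D -> B o B]
xbxbbiBoB ⇒ xbxbbiooB   [B -> o]
xbxbbiooB ⇒ xbxbbioooDx   [B -> o D x]
xbxbbioooDx ⇒ xbxbbiooobbix   [D -> b b i]

S ⇒ xD ⇒ xbRD ⇒ xbSD ⇒ xbxDD ⇒ xbxbbiD ⇒ xbxbbiBoB ⇒ xbxbbiooB ⇒ xbxbbioooDx ⇒ xbxbbiooobbix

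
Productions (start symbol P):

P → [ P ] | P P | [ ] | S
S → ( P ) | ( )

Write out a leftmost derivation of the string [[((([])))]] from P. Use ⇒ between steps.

P ⇒ [P] ⇒ [[P]] ⇒ [[S]] ⇒ [[(P)]] ⇒ [[(S)]] ⇒ [[((P))]] ⇒ [[((S))]] ⇒ [[(((P)))]] ⇒ [[((([])))]]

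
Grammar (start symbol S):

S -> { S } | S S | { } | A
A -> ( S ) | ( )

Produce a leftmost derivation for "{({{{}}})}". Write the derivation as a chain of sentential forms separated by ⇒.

S ⇒ {S} ⇒ {A} ⇒ {(S)} ⇒ {({S})} ⇒ {({{S}})} ⇒ {({{{}}})}

S ⇒ {S}   [S -> { S }]
{S} ⇒ {A}   [S -> A]
{A} ⇒ {(S)}   [A -> ( S )]
{(S)} ⇒ {({S})}   [S -> { S }]
{({S})} ⇒ {({{S}})}   [S -> { S }]
{({{S}})} ⇒ {({{{}}})}   [S -> { }]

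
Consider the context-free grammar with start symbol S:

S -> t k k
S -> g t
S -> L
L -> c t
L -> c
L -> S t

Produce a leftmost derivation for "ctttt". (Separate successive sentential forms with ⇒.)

S ⇒ L ⇒ St ⇒ Lt ⇒ Stt ⇒ Ltt ⇒ Sttt ⇒ Lttt ⇒ Stttt ⇒ Ltttt ⇒ ctttt

S ⇒ L   [S -> L]
L ⇒ St   [L -> S t]
St ⇒ Lt   [S -> L]
Lt ⇒ Stt   [L -> S t]
Stt ⇒ Ltt   [S -> L]
Ltt ⇒ Sttt   [L -> S t]
Sttt ⇒ Lttt   [S -> L]
Lttt ⇒ Stttt   [L -> S t]
Stttt ⇒ Ltttt   [S -> L]
Ltttt ⇒ ctttt   [L -> c]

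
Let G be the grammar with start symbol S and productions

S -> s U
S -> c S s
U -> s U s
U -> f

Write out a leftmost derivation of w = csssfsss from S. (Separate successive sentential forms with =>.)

S => cSs => csUs => cssUss => csssUsss => csssfsss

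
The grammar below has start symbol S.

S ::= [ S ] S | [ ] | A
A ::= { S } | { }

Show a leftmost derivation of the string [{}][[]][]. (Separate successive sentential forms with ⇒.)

S ⇒ [S]S ⇒ [A]S ⇒ [{}]S ⇒ [{}][S]S ⇒ [{}][[]]S ⇒ [{}][[]][]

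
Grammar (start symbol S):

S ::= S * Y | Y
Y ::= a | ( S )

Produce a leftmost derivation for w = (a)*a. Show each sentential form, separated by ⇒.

S ⇒ S*Y ⇒ Y*Y ⇒ (S)*Y ⇒ (Y)*Y ⇒ (a)*Y ⇒ (a)*a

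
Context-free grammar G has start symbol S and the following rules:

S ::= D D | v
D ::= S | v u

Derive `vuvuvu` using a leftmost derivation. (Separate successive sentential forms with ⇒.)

S⇒DD⇒vuD⇒vuS⇒vuDD⇒vuvuD⇒vuvuvu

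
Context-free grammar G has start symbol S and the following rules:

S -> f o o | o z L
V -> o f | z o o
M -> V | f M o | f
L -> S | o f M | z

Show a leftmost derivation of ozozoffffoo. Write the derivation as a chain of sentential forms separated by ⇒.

S ⇒ ozL   [S -> o z L]
ozL ⇒ ozS   [L -> S]
ozS ⇒ ozozL   [S -> o z L]
ozozL ⇒ ozozofM   [L -> o f M]
ozozofM ⇒ ozozoffMo   [M -> f M o]
ozozoffMo ⇒ ozozofffMoo   [M -> f M o]
ozozofffMoo ⇒ ozozoffffoo   [M -> f]

S ⇒ ozL ⇒ ozS ⇒ ozozL ⇒ ozozofM ⇒ ozozoffMo ⇒ ozozofffMoo ⇒ ozozoffffoo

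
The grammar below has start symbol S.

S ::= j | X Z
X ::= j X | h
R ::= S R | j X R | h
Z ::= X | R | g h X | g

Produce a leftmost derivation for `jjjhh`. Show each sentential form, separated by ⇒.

S⇒XZ⇒jXZ⇒jjXZ⇒jjjXZ⇒jjjhZ⇒jjjhX⇒jjjhh

S ⇒ XZ   [S ::= X Z]
XZ ⇒ jXZ   [X ::= j X]
jXZ ⇒ jjXZ   [X ::= j X]
jjXZ ⇒ jjjXZ   [X ::= j X]
jjjXZ ⇒ jjjhZ   [X ::= h]
jjjhZ ⇒ jjjhX   [Z ::= X]
jjjhX ⇒ jjjhh   [X ::= h]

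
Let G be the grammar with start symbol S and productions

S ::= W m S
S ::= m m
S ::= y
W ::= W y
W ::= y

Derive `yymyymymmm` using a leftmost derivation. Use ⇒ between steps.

S ⇒ WmS   [S ::= W m S]
WmS ⇒ WymS   [W ::= W y]
WymS ⇒ yymS   [W ::= y]
yymS ⇒ yymWmS   [S ::= W m S]
yymWmS ⇒ yymWymS   [W ::= W y]
yymWymS ⇒ yymyymS   [W ::= y]
yymyymS ⇒ yymyymWmS   [S ::= W m S]
yymyymWmS ⇒ yymyymymS   [W ::= y]
yymyymymS ⇒ yymyymymmm   [S ::= m m]

S ⇒ WmS ⇒ WymS ⇒ yymS ⇒ yymWmS ⇒ yymWymS ⇒ yymyymS ⇒ yymyymWmS ⇒ yymyymymS ⇒ yymyymymmm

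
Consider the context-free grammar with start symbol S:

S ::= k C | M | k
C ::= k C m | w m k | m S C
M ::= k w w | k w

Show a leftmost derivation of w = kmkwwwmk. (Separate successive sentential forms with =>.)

S => kC => kmSC => kmMC => kmkwwC => kmkwwwmk

S => kC   [S ::= k C]
kC => kmSC   [C ::= m S C]
kmSC => kmMC   [S ::= M]
kmMC => kmkwwC   [M ::= k w w]
kmkwwC => kmkwwwmk   [C ::= w m k]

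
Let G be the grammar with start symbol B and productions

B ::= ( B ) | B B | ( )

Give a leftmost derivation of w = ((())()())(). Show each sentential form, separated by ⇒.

B ⇒ BB ⇒ (B)B ⇒ (BB)B ⇒ ((B)B)B ⇒ ((())B)B ⇒ ((())BB)B ⇒ ((())()B)B ⇒ ((())()())B ⇒ ((())()())()

B ⇒ BB   [B ::= B B]
BB ⇒ (B)B   [B ::= ( B )]
(B)B ⇒ (BB)B   [B ::= B B]
(BB)B ⇒ ((B)B)B   [B ::= ( B )]
((B)B)B ⇒ ((())B)B   [B ::= ( )]
((())B)B ⇒ ((())BB)B   [B ::= B B]
((())BB)B ⇒ ((())()B)B   [B ::= ( )]
((())()B)B ⇒ ((())()())B   [B ::= ( )]
((())()())B ⇒ ((())()())()   [B ::= ( )]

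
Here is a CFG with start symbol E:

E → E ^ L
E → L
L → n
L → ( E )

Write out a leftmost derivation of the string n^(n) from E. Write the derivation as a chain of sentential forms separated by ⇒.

E ⇒ E^L ⇒ L^L ⇒ n^L ⇒ n^(E) ⇒ n^(L) ⇒ n^(n)

E ⇒ E^L   [E → E ^ L]
E^L ⇒ L^L   [E → L]
L^L ⇒ n^L   [L → n]
n^L ⇒ n^(E)   [L → ( E )]
n^(E) ⇒ n^(L)   [E → L]
n^(L) ⇒ n^(n)   [L → n]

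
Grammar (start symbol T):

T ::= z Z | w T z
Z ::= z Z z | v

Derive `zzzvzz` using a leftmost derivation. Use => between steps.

T => zZ => zzZz => zzzZzz => zzzvzz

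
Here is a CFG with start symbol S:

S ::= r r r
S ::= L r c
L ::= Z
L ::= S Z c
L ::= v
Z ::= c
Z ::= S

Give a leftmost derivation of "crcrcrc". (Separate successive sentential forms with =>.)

S => Lrc => Zrc => Src => Lrcrc => Zrcrc => Srcrc => Lrcrcrc => Zrcrcrc => crcrcrc

S => Lrc   [S ::= L r c]
Lrc => Zrc   [L ::= Z]
Zrc => Src   [Z ::= S]
Src => Lrcrc   [S ::= L r c]
Lrcrc => Zrcrc   [L ::= Z]
Zrcrc => Srcrc   [Z ::= S]
Srcrc => Lrcrcrc   [S ::= L r c]
Lrcrcrc => Zrcrcrc   [L ::= Z]
Zrcrcrc => crcrcrc   [Z ::= c]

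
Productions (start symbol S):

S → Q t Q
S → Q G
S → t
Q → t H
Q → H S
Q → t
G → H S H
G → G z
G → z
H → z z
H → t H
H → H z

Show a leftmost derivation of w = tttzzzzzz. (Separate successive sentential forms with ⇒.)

S⇒QG⇒tHG⇒tHzG⇒tHzzG⇒tHzzzG⇒ttHzzzG⇒tttHzzzG⇒tttzzzzzG⇒tttzzzzzz

S ⇒ QG   [S → Q G]
QG ⇒ tHG   [Q → t H]
tHG ⇒ tHzG   [H → H z]
tHzG ⇒ tHzzG   [H → H z]
tHzzG ⇒ tHzzzG   [H → H z]
tHzzzG ⇒ ttHzzzG   [H → t H]
ttHzzzG ⇒ tttHzzzG   [H → t H]
tttHzzzG ⇒ tttzzzzzG   [H → z z]
tttzzzzzG ⇒ tttzzzzzz   [G → z]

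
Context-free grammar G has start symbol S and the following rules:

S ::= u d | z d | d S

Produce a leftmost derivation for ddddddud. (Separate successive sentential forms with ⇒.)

S⇒dS⇒ddS⇒dddS⇒ddddS⇒dddddS⇒ddddddS⇒ddddddud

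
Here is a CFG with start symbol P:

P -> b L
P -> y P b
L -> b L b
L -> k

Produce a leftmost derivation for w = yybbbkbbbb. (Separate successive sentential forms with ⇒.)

P ⇒ yPb   [P -> y P b]
yPb ⇒ yyPbb   [P -> y P b]
yyPbb ⇒ yybLbb   [P -> b L]
yybLbb ⇒ yybbLbbb   [L -> b L b]
yybbLbbb ⇒ yybbbLbbbb   [L -> b L b]
yybbbLbbbb ⇒ yybbbkbbbb   [L -> k]

P ⇒ yPb ⇒ yyPbb ⇒ yybLbb ⇒ yybbLbbb ⇒ yybbbLbbbb ⇒ yybbbkbbbb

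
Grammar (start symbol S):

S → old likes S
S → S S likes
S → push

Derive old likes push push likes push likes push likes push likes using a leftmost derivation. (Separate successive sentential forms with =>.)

S => old likes S => old likes S S likes => old likes S S likes S likes => old likes S S likes S likes S likes => old likes S S likes S likes S likes S likes => old likes push S likes S likes S likes S likes => old likes push push likes S likes S likes S likes => old likes push push likes push likes S likes S likes => old likes push push likes push likes push likes S likes => old likes push push likes push likes push likes push likes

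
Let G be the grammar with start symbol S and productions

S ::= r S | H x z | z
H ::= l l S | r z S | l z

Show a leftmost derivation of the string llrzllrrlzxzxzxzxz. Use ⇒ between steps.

S⇒Hxz⇒llSxz⇒llHxzxz⇒llrzSxzxz⇒llrzHxzxzxz⇒llrzllSxzxzxz⇒llrzllrSxzxzxz⇒llrzllrrSxzxzxz⇒llrzllrrHxzxzxzxz⇒llrzllrrlzxzxzxzxz

S ⇒ Hxz   [S ::= H x z]
Hxz ⇒ llSxz   [H ::= l l S]
llSxz ⇒ llHxzxz   [S ::= H x z]
llHxzxz ⇒ llrzSxzxz   [H ::= r z S]
llrzSxzxz ⇒ llrzHxzxzxz   [S ::= H x z]
llrzHxzxzxz ⇒ llrzllSxzxzxz   [H ::= l l S]
llrzllSxzxzxz ⇒ llrzllrSxzxzxz   [S ::= r S]
llrzllrSxzxzxz ⇒ llrzllrrSxzxzxz   [S ::= r S]
llrzllrrSxzxzxz ⇒ llrzllrrHxzxzxzxz   [S ::= H x z]
llrzllrrHxzxzxzxz ⇒ llrzllrrlzxzxzxzxz   [H ::= l z]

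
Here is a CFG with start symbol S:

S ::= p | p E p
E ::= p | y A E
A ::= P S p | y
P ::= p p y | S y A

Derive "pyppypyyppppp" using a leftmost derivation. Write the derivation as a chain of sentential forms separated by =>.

S => pEp => pyAEp => pyPSpEp => pyppySpEp => pyppypEppEp => pyppypyAEppEp => pyppypyyEppEp => pyppypyypppEp => pyppypyyppppp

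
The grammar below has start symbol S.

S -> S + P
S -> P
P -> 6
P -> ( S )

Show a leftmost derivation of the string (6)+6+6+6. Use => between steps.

S => S+P => S+P+P => S+P+P+P => P+P+P+P => (S)+P+P+P => (P)+P+P+P => (6)+P+P+P => (6)+6+P+P => (6)+6+6+P => (6)+6+6+6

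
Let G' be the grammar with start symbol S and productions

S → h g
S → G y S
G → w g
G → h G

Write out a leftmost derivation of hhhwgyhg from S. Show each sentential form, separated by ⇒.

S ⇒ GyS   [S → G y S]
GyS ⇒ hGyS   [G → h G]
hGyS ⇒ hhGyS   [G → h G]
hhGyS ⇒ hhhGyS   [G → h G]
hhhGyS ⇒ hhhwgyS   [G → w g]
hhhwgyS ⇒ hhhwgyhg   [S → h g]

S ⇒ GyS ⇒ hGyS ⇒ hhGyS ⇒ hhhGyS ⇒ hhhwgyS ⇒ hhhwgyhg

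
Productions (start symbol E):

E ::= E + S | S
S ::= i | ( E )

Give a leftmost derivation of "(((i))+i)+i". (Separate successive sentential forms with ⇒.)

E ⇒ E+S ⇒ S+S ⇒ (E)+S ⇒ (E+S)+S ⇒ (S+S)+S ⇒ ((E)+S)+S ⇒ ((S)+S)+S ⇒ (((E))+S)+S ⇒ (((S))+S)+S ⇒ (((i))+S)+S ⇒ (((i))+i)+S ⇒ (((i))+i)+i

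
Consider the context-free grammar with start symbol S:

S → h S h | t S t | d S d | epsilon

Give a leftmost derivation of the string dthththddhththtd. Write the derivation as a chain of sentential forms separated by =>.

S=>dSd=>dtStd=>dthShtd=>dthtSthtd=>dththShthtd=>dththtSththtd=>dthththShththtd=>dthththdSdhththtd=>dthththddhththtd

S => dSd   [S → d S d]
dSd => dtStd   [S → t S t]
dtStd => dthShtd   [S → h S h]
dthShtd => dthtSthtd   [S → t S t]
dthtSthtd => dththShthtd   [S → h S h]
dththShthtd => dththtSththtd   [S → t S t]
dththtSththtd => dthththShththtd   [S → h S h]
dthththShththtd => dthththdSdhththtd   [S → d S d]
dthththdSdhththtd => dthththddhththtd   [S → epsilon]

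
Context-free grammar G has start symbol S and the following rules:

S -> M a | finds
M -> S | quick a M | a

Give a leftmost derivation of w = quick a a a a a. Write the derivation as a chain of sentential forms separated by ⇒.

S ⇒ M a ⇒ S a ⇒ M a a ⇒ quick a M a a ⇒ quick a S a a ⇒ quick a M a a a ⇒ quick a a a a a

S ⇒ M a   [S -> M a]
M a ⇒ S a   [M -> S]
S a ⇒ M a a   [S -> M a]
M a a ⇒ quick a M a a   [M -> quick a M]
quick a M a a ⇒ quick a S a a   [M -> S]
quick a S a a ⇒ quick a M a a a   [S -> M a]
quick a M a a a ⇒ quick a a a a a   [M -> a]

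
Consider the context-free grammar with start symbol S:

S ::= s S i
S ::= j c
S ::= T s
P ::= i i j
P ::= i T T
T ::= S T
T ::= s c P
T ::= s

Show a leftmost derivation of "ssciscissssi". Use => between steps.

S=>sSi=>sTsi=>sscPsi=>ssciTTsi=>ssciscPTsi=>sscisciTTTsi=>ssciscisTTsi=>ssciscissTsi=>ssciscissssi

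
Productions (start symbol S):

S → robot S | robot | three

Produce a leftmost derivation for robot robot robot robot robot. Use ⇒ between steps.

S ⇒ robot S   [S → robot S]
robot S ⇒ robot robot S   [S → robot S]
robot robot S ⇒ robot robot robot S   [S → robot S]
robot robot robot S ⇒ robot robot robot robot S   [S → robot S]
robot robot robot robot S ⇒ robot robot robot robot robot   [S → robot]

S ⇒ robot S ⇒ robot robot S ⇒ robot robot robot S ⇒ robot robot robot robot S ⇒ robot robot robot robot robot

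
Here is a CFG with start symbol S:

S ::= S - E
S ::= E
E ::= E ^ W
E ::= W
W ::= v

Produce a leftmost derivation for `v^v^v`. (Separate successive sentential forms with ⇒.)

S ⇒ E ⇒ E^W ⇒ E^W^W ⇒ W^W^W ⇒ v^W^W ⇒ v^v^W ⇒ v^v^v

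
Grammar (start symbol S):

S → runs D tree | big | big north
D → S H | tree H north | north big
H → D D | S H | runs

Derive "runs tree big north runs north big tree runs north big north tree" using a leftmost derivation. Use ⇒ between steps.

S ⇒ runs D tree   [S → runs D tree]
runs D tree ⇒ runs tree H north tree   [D → tree H north]
runs tree H north tree ⇒ runs tree S H north tree   [H → S H]
runs tree S H north tree ⇒ runs tree big north H north tree   [S → big north]
runs tree big north H north tree ⇒ runs tree big north D D north tree   [H → D D]
runs tree big north D D north tree ⇒ runs tree big north S H D north tree   [D → S H]
runs tree big north S H D north tree ⇒ runs tree big north runs D tree H D north tree   [S → runs D tree]
runs tree big north runs D tree H D north tree ⇒ runs tree big north runs north big tree H D north tree   [D → north big]
runs tree big north runs north big tree H D north tree ⇒ runs tree big north runs north big tree runs D north tree   [H → runs]
runs tree big north runs north big tree runs D north tree ⇒ runs tree big north runs north big tree runs north big north tree   [D → north big]

S ⇒ runs D tree ⇒ runs tree H north tree ⇒ runs tree S H north tree ⇒ runs tree big north H north tree ⇒ runs tree big north D D north tree ⇒ runs tree big north S H D north tree ⇒ runs tree big north runs D tree H D north tree ⇒ runs tree big north runs north big tree H D north tree ⇒ runs tree big north runs north big tree runs D north tree ⇒ runs tree big north runs north big tree runs north big north tree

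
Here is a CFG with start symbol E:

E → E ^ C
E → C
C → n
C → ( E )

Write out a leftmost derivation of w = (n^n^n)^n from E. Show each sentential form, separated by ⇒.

E ⇒ E^C   [E → E ^ C]
E^C ⇒ C^C   [E → C]
C^C ⇒ (E)^C   [C → ( E )]
(E)^C ⇒ (E^C)^C   [E → E ^ C]
(E^C)^C ⇒ (E^C^C)^C   [E → E ^ C]
(E^C^C)^C ⇒ (C^C^C)^C   [E → C]
(C^C^C)^C ⇒ (n^C^C)^C   [C → n]
(n^C^C)^C ⇒ (n^n^C)^C   [C → n]
(n^n^C)^C ⇒ (n^n^n)^C   [C → n]
(n^n^n)^C ⇒ (n^n^n)^n   [C → n]

E ⇒ E^C ⇒ C^C ⇒ (E)^C ⇒ (E^C)^C ⇒ (E^C^C)^C ⇒ (C^C^C)^C ⇒ (n^C^C)^C ⇒ (n^n^C)^C ⇒ (n^n^n)^C ⇒ (n^n^n)^n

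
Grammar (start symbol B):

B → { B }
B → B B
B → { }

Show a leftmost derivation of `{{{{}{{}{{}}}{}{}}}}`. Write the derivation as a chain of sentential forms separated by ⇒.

B ⇒ {B} ⇒ {{B}} ⇒ {{{B}}} ⇒ {{{BB}}} ⇒ {{{BBB}}} ⇒ {{{BBBB}}} ⇒ {{{{}BBB}}} ⇒ {{{{}{B}BB}}} ⇒ {{{{}{BB}BB}}} ⇒ {{{{}{{}B}BB}}} ⇒ {{{{}{{}{B}}BB}}} ⇒ {{{{}{{}{{}}}BB}}} ⇒ {{{{}{{}{{}}}{}B}}} ⇒ {{{{}{{}{{}}}{}{}}}}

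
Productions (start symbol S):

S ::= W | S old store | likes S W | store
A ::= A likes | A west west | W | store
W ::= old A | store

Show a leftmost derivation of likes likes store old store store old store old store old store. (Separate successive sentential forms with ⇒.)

S ⇒ S old store ⇒ S old store old store ⇒ S old store old store old store ⇒ likes S W old store old store old store ⇒ likes likes S W W old store old store old store ⇒ likes likes store W W old store old store old store ⇒ likes likes store old A W old store old store old store ⇒ likes likes store old store W old store old store old store ⇒ likes likes store old store store old store old store old store

S ⇒ S old store   [S ::= S old store]
S old store ⇒ S old store old store   [S ::= S old store]
S old store old store ⇒ S old store old store old store   [S ::= S old store]
S old store old store old store ⇒ likes S W old store old store old store   [S ::= likes S W]
likes S W old store old store old store ⇒ likes likes S W W old store old store old store   [S ::= likes S W]
likes likes S W W old store old store old store ⇒ likes likes store W W old store old store old store   [S ::= store]
likes likes store W W old store old store old store ⇒ likes likes store old A W old store old store old store   [W ::= old A]
likes likes store old A W old store old store old store ⇒ likes likes store old store W old store old store old store   [A ::= store]
likes likes store old store W old store old store old store ⇒ likes likes store old store store old store old store old store   [W ::= store]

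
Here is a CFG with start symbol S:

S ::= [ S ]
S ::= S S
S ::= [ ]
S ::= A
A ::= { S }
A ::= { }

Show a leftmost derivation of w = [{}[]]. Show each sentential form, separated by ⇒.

S ⇒ [S] ⇒ [SS] ⇒ [AS] ⇒ [{}S] ⇒ [{}[]]

S ⇒ [S]   [S ::= [ S ]]
[S] ⇒ [SS]   [S ::= S S]
[SS] ⇒ [AS]   [S ::= A]
[AS] ⇒ [{}S]   [A ::= { }]
[{}S] ⇒ [{}[]]   [S ::= [ ]]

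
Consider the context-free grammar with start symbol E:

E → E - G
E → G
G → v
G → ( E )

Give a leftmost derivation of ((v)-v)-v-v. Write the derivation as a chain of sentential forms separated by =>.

E=>E-G=>E-G-G=>G-G-G=>(E)-G-G=>(E-G)-G-G=>(G-G)-G-G=>((E)-G)-G-G=>((G)-G)-G-G=>((v)-G)-G-G=>((v)-v)-G-G=>((v)-v)-v-G=>((v)-v)-v-v

E => E-G   [E → E - G]
E-G => E-G-G   [E → E - G]
E-G-G => G-G-G   [E → G]
G-G-G => (E)-G-G   [G → ( E )]
(E)-G-G => (E-G)-G-G   [E → E - G]
(E-G)-G-G => (G-G)-G-G   [E → G]
(G-G)-G-G => ((E)-G)-G-G   [G → ( E )]
((E)-G)-G-G => ((G)-G)-G-G   [E → G]
((G)-G)-G-G => ((v)-G)-G-G   [G → v]
((v)-G)-G-G => ((v)-v)-G-G   [G → v]
((v)-v)-G-G => ((v)-v)-v-G   [G → v]
((v)-v)-v-G => ((v)-v)-v-v   [G → v]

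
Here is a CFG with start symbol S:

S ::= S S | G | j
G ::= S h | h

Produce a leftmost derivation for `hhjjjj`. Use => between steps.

S => SS => SSS => GSS => hSS => hSSS => hGSS => hhSS => hhSSS => hhjSS => hhjSSS => hhjjSS => hhjjjS => hhjjjj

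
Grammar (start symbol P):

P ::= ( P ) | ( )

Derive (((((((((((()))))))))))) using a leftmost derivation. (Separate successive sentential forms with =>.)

P=>(P)=>((P))=>(((P)))=>((((P))))=>(((((P)))))=>((((((P))))))=>(((((((P)))))))=>((((((((P))))))))=>(((((((((P)))))))))=>((((((((((P))))))))))=>(((((((((((P)))))))))))=>(((((((((((())))))))))))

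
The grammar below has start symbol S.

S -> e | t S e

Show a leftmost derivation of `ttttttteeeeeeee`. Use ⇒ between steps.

S ⇒ tSe ⇒ ttSee ⇒ tttSeee ⇒ ttttSeeee ⇒ tttttSeeeee ⇒ ttttttSeeeeee ⇒ tttttttSeeeeeee ⇒ ttttttteeeeeeee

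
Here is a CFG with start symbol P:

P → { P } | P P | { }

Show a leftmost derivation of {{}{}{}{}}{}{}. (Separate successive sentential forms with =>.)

P => PP   [P → P P]
PP => PPP   [P → P P]
PPP => {P}PP   [P → { P }]
{P}PP => {PP}PP   [P → P P]
{PP}PP => {PPP}PP   [P → P P]
{PPP}PP => {PPPP}PP   [P → P P]
{PPPP}PP => {{}PPP}PP   [P → { }]
{{}PPP}PP => {{}{}PP}PP   [P → { }]
{{}{}PP}PP => {{}{}{}P}PP   [P → { }]
{{}{}{}P}PP => {{}{}{}{}}PP   [P → { }]
{{}{}{}{}}PP => {{}{}{}{}}{}P   [P → { }]
{{}{}{}{}}{}P => {{}{}{}{}}{}{}   [P → { }]

P=>PP=>PPP=>{P}PP=>{PP}PP=>{PPP}PP=>{PPPP}PP=>{{}PPP}PP=>{{}{}PP}PP=>{{}{}{}P}PP=>{{}{}{}{}}PP=>{{}{}{}{}}{}P=>{{}{}{}{}}{}{}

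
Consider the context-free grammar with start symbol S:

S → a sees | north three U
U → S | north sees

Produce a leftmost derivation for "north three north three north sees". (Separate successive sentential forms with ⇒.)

S ⇒ north three U ⇒ north three S ⇒ north three north three U ⇒ north three north three north sees

S ⇒ north three U   [S → north three U]
north three U ⇒ north three S   [U → S]
north three S ⇒ north three north three U   [S → north three U]
north three north three U ⇒ north three north three north sees   [U → north sees]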